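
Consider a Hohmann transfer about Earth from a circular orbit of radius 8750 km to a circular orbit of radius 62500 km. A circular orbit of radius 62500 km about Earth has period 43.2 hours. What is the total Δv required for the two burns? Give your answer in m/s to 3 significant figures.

Δv = 3460 m/s

From Kepler's third law T² = 4π²r³/μ at r = 62500 km, T = 43.2 hours = 43.2 × 3600 s = 1.5552×10^5 s: μ = 4π²r³/T² = 3.98499×10^5 km³/s².
Semi-major axis of the transfer orbit: a_t = (8750 + 62500)/2 = 35625 km.
At r₁ the circular-orbit speed is v₁ = √(μ/r₁) = 6.749 km/s.
Transfer-orbit speed at r₁ (v² = μ(2/r − 1/a)): v_p = √[μ(2/r₁ − 1/a_t)] = 8.939 km/s.
First burn Δv₁ = |v_p − v₁| = 2.190 km/s.
At r₂, v₂ = √(μ/r₂) = 2.525 km/s.
Transfer-orbit speed at r₂: v_a = √[μ(2/r₂ − 1/a_t)] = 1.251 km/s.
Second burn Δv₂ = |v₂ − v_a| = 1.274 km/s.
Δv = Δv₁ + Δv₂ = 2.190 + 1.274 = 3.464 km/s.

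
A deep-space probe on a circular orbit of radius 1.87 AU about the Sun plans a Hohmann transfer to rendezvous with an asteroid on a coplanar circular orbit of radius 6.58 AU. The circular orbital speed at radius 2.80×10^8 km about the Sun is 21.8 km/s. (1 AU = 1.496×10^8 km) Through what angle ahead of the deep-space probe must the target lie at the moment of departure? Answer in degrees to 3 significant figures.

φ = 87.4°

From the circular-orbit relation v² = μ/r at r = 2.80×10^8 km: μ = v²r = (21.8)² × 2.80×10^8 = 1.33067×10^11 km³/s².
In km: r₁ = 1.87 × 1.496×10^8 = 2.79752×10^8 km; r₂ = 6.58 × 1.496×10^8 = 9.84368×10^8 km.
Semi-major axis of the transfer orbit: a_t = (2.79752×10^8 + 9.84368×10^8)/2 = 6.3206×10^8 km.
The half-period of the transfer ellipse is t = π√(a_t³/μ) = 1.36852×10^8 s.
The target's mean motion on its circular orbit is ω₂ = √(μ/r₂³) = 1.18113×10^-8 rad/s.
Angle swept by the target during transfer: ω₂·t = 1.6164 rad = 92.61°.
The deep-space probe traverses 180° on the transfer ellipse, so the target must lead by 180° − 92.61° = 87.4°.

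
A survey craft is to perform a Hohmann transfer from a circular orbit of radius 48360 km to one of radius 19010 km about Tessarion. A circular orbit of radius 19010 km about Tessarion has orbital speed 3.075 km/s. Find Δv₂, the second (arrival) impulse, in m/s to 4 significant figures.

Δv₂ = 609.4 m/s

From the circular-orbit relation v² = μ/r at r = 19010 km: μ = v²r = (3.075)² × 19010 = 1.79751×10^5 km³/s².
Semi-major axis of the transfer orbit: a_t = (48360 + 19010)/2 = 33685 km.
Circular speed at r = 19010 km: v_c = √(μ/r) = 3.0750 km/s.
Vis-viva on the transfer ellipse at r = 19010 km gives v_t = √[μ(2/r − 1/a_t)] = 3.6844 km/s.
Δv₂ = |v_t − v_c| = |3.6844 − 3.0750| = 0.6094 km/s.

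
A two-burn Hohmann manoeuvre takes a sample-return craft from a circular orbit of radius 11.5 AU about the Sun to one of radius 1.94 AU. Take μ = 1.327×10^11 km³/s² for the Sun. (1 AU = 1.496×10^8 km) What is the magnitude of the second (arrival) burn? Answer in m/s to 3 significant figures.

In km: r₁ = 11.5 × 1.496×10^8 = 1.7204×10^9 km; r₂ = 1.94 × 1.496×10^8 = 2.90224×10^8 km.
Semi-major axis of the transfer orbit: a_t = (1.7204×10^9 + 2.90224×10^8)/2 = 1.005312×10^9 km.
On the circular orbit at r = 2.90224×10^8 km, v_c = √(μ/r) = 21.38 km/s.
Transfer-orbit speed at the same r (vis-viva, a = a_t): v_t = √[μ(2/r − 1/a_t)] = 27.97 km/s.
Δv₂ = |v_t − v_c| = |27.97 − 21.38| = 6.590 km/s.

Δv₂ = 6590 m/s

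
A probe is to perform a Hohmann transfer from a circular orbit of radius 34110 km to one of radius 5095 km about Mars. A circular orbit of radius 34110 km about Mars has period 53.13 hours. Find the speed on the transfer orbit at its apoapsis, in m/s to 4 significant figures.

From Kepler's third law T² = 4π²r³/μ at r = 34110 km, T = 53.13 hours = 53.13 × 3600 s = 1.91268×10^5 s: μ = 4π²r³/T² = 42827.3 km³/s².
The Hohmann ellipse has a_t = (r₁ + r₂)/2 = 19602.5 km.
At apoapsis, r = 34110 km.
From the vis-viva equation, v = √[μ(2/r − 1/a_t)] = 0.5713 km/s.

v = 571.3 m/s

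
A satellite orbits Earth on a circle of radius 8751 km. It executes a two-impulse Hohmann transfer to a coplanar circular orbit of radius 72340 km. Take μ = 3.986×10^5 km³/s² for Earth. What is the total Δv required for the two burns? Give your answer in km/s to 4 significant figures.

The Hohmann ellipse has a_t = (r₁ + r₂)/2 = 40545.5 km.
Circular speed at r₁: v₁ = √(μ/r₁) = √(3.986×10^5/8751) = 6.749 km/s.
On the transfer ellipse at r₁, vis-viva gives v_p = √[μ(2/r₁ − 1/a_t)] = 9.015 km/s.
First burn Δv₁ = |v_p − v₁| = 2.266 km/s.
At r₂, v₂ = √(μ/r₂) = 2.3474 km/s.
Transfer-orbit speed at r₂: v_a = √[μ(2/r₂ − 1/a_t)] = 1.0905 km/s.
Second burn Δv₂ = |v₂ − v_a| = 1.257 km/s.
Δv = Δv₁ + Δv₂ = 2.266 + 1.257 = 3.523 km/s.

Δv = 3.523 km/s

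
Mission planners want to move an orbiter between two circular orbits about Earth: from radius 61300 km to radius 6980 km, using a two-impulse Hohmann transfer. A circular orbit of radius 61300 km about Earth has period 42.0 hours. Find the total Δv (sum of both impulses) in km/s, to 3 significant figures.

From Kepler's third law T² = 4π²r³/μ at r = 61300 km, T = 42.0 hours = 42.0 × 3600 s = 1.512×10^5 s: μ = 4π²r³/T² = 3.97775×10^5 km³/s².
Transfer-ellipse semi-major axis a_t = (r₁ + r₂)/2 = (61300 + 6980)/2 = 34140 km.
Circular speed at r₁: v₁ = √(μ/r₁) = √(3.97775×10^5/61300) = 2.5473 km/s.
Transfer-orbit speed at r₁ (v² = μ(2/r − 1/a)): v_a = √[μ(2/r₁ − 1/a_t)] = 1.1518 km/s.
First burn Δv₁ = |v_a − v₁| = 1.3955 km/s.
Circular speed at r₂: v₂ = √(μ/r₂) = 7.549029 km/s.
Transfer-orbit speed at r₂: v_p = √[μ(2/r₂ − 1/a_t)] = 10.11555 km/s.
Second burn Δv₂ = |v₂ − v_p| = 2.5665 km/s.
Total Δv = Δv₁ + Δv₂ = 3.962 km/s.

Δv = 3.96 km/s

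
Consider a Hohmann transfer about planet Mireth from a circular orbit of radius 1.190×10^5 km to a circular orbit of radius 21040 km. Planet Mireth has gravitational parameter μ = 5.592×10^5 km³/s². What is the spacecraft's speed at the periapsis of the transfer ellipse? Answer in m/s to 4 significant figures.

Transfer-ellipse semi-major axis a_t = (r₁ + r₂)/2 = (1.190×10^5 + 21040)/2 = 70020 km.
The periapsis of the transfer ellipse is at r = 21040 km.
Vis-viva: v = √[μ(2/r − 1/a_t)] = √[5.592×10^5 × (2/21040 − 1/70020)] = 6.721 km/s.

v = 6721 m/s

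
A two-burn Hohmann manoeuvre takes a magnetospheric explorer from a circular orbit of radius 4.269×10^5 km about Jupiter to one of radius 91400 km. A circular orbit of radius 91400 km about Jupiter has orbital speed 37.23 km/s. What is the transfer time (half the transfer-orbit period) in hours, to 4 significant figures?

From the circular-orbit relation v² = μ/r at r = 91400 km: μ = v²r = (37.23)² × 91400 = 1.26687×10^8 km³/s².
The Hohmann ellipse has a_t = (r₁ + r₂)/2 = 2.5915×10^5 km.
Transfer time t = π√(a_t³/μ) = π√((2.5915×10^5)³ / 1.26687×10^8) = 36820 s.
Converting: 36820 s ÷ 3600 s/hour = 10.23 hours.

t = 10.23 hours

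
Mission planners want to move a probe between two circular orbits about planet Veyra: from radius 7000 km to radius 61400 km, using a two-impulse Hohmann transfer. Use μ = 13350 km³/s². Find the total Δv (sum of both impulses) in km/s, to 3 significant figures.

Δv = 0.725 km/s

Semi-major axis of the transfer orbit: a_t = (7000 + 61400)/2 = 34200 km.
Circular speed at r₁: v₁ = √(μ/r₁) = √(13350/7000) = 1.3810 km/s.
Transfer-orbit speed at r₁ (vis-viva): v_p = √[μ(2/r₁ − 1/a_t)] = 1.8504 km/s.
First burn Δv₁ = |v_p − v₁| = 0.4694 km/s.
At r₂, v₂ = √(μ/r₂) = 0.4663 km/s.
Transfer-orbit speed at r₂: v_a = √[μ(2/r₂ − 1/a_t)] = 0.2110 km/s.
Second burn Δv₂ = |v₂ − v_a| = 0.2553 km/s.
Δv = Δv₁ + Δv₂ = 0.4694 + 0.2553 = 0.7247 km/s.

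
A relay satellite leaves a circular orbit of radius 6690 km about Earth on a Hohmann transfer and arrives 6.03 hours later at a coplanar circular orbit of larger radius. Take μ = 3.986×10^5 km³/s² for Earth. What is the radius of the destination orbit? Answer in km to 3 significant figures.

Transfer time t = 6.03 hours = 21708 s, and t = π√(a_t³/μ).
So a_t = (μ t²/π²)^(1/3) = (3.986×10^5 × (21708)² / π²)^(1/3) = 26699 km.
Since a_t = (r₁ + r₂)/2, r₂ = 2a_t − r₁ = 2×26699 − 6690 = 46708 km.

r₂ = 46700 km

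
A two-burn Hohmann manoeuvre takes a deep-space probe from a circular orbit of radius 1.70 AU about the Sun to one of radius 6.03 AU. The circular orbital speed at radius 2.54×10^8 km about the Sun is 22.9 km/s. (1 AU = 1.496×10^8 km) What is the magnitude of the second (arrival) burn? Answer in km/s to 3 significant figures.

From the circular-orbit relation v² = μ/r at r = 2.54×10^8 km: μ = v²r = (22.9)² × 2.54×10^8 = 1.33200×10^11 km³/s².
In km: r₁ = 1.70 × 1.496×10^8 = 2.5432×10^8 km; r₂ = 6.03 × 1.496×10^8 = 9.02088×10^8 km.
The Hohmann ellipse has a_t = (r₁ + r₂)/2 = 5.78204×10^8 km.
Circular speed at r = 9.02088×10^8 km: v_c = √(μ/r) = 12.15144 km/s.
Vis-viva on the transfer ellipse at r = 9.02088×10^8 km gives v_t = √[μ(2/r − 1/a_t)] = 8.058934 km/s.
Δv₂ = |v_t − v_c| = |8.058934 − 12.15144| = 4.093 km/s.

Δv₂ = 4.09 km/s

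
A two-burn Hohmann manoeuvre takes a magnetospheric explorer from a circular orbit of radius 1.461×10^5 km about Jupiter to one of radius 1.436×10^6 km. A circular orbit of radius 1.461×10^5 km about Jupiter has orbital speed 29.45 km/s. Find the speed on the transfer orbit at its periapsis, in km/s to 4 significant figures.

From the circular-orbit relation v² = μ/r at r = 1.461×10^5 km: μ = v²r = (29.45)² × 1.461×10^5 = 1.26713×10^8 km³/s².
The Hohmann ellipse has a_t = (r₁ + r₂)/2 = 7.9105×10^5 km.
The periapsis of the transfer ellipse is at r = 1.461×10^5 km.
Applying v² = μ(2/r − 1/a_t): v = 39.68 km/s.

v = 39.68 km/s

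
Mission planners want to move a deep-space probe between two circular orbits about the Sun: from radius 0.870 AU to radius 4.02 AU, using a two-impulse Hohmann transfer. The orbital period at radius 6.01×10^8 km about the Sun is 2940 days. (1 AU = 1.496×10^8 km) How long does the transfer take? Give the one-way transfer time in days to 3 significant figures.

From Kepler's third law T² = 4π²r³/μ at r = 6.01×10^8 km, T = 2940 days = 2940 × 86400 s = 2.54016×10^8 s: μ = 4π²r³/T² = 1.32819×10^11 km³/s².
In km: r₁ = 0.870 × 1.496×10^8 = 1.30152×10^8 km; r₂ = 4.02 × 1.496×10^8 = 6.01392×10^8 km.
Transfer-ellipse semi-major axis a_t = (r₁ + r₂)/2 = (1.30152×10^8 + 6.01392×10^8)/2 = 3.65772×10^8 km.
By Kepler's third law the transfer-orbit period is T = 2π√(a_t³/μ), so t = T/2 = 6.030×10^7 s.
Converting: 6.030×10^7 s ÷ 86400 s/day = 698 days.

t = 698 days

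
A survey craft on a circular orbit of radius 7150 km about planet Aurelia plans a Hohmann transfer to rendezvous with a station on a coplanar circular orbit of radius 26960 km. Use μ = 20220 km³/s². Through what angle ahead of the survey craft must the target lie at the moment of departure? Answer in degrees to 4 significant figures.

The Hohmann ellipse has a_t = (r₁ + r₂)/2 = 17055 km.
Transfer time t = π√(a_t³/μ) = 49208 s.
Target angular speed ω₂ = √(μ/r₂³) = 3.2123×10^-5 rad/s.
Angle swept by the target during transfer: ω₂·t = 1.5807 rad = 90.57°.
Arrival is 180° from departure on the ellipse, so φ = 180° − 90.57° = 89.43°.

φ = 89.43°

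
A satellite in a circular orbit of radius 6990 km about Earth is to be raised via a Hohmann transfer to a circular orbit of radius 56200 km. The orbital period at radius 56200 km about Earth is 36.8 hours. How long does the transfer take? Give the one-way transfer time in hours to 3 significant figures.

t = 7.76 hours

From Kepler's third law T² = 4π²r³/μ at r = 56200 km, T = 36.8 hours = 36.8 × 3600 s = 1.3248×10^5 s: μ = 4π²r³/T² = 3.99271×10^5 km³/s².
The Hohmann ellipse has a_t = (r₁ + r₂)/2 = 31595 km.
By Kepler's third law the transfer-orbit period is T = 2π√(a_t³/μ), so t = T/2 = 27920 s.
Converting: 27920 s ÷ 3600 s/hour = 7.76 hours.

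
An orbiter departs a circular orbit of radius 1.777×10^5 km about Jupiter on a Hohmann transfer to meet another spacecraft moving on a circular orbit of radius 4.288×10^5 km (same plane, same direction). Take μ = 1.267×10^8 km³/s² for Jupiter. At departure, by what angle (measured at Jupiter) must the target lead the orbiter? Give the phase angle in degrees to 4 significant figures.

Semi-major axis of the transfer orbit: a_t = (1.777×10^5 + 4.288×10^5)/2 = 3.0325×10^5 km.
The half-period of the transfer ellipse is t = π√(a_t³/μ) = 46608 s.
Target angular speed ω₂ = √(μ/r₂³) = 4.0087×10^-5 rad/s.
Angle swept by the target during transfer: ω₂·t = 1.8684 rad = 107.05°.
Arrival is 180° from departure on the ellipse, so φ = 180° − 107.05° = 72.95°.

φ = 72.95°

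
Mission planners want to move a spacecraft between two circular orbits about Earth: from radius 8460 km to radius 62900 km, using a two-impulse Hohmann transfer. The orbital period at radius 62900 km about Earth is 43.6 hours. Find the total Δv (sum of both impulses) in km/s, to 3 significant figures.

Δv = 3.54 km/s

From Kepler's third law T² = 4π²r³/μ at r = 62900 km, T = 43.6 hours = 43.6 × 3600 s = 1.5696×10^5 s: μ = 4π²r³/T² = 3.98780×10^5 km³/s².
Transfer-ellipse semi-major axis a_t = (r₁ + r₂)/2 = (8460 + 62900)/2 = 35680 km.
At r₁ the circular-orbit speed is v₁ = √(μ/r₁) = 6.866 km/s.
On the transfer ellipse at r₁, vis-viva gives v_p = √[μ(2/r₁ − 1/a_t)] = 9.116 km/s.
First burn Δv₁ = |v_p − v₁| = 2.250 km/s.
At r₂, v₂ = √(μ/r₂) = 2.518 km/s.
Transfer-orbit speed at r₂: v_a = √[μ(2/r₂ − 1/a_t)] = 1.226 km/s.
Second burn Δv₂ = |v₂ − v_a| = 1.292 km/s.
Δv = Δv₁ + Δv₂ = 2.250 + 1.292 = 3.542 km/s.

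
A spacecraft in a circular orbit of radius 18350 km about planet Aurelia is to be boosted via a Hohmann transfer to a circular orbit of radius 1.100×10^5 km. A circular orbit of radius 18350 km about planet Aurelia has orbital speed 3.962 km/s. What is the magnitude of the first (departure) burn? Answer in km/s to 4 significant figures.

Δv₁ = 1.225 km/s

From the circular-orbit relation v² = μ/r at r = 18350 km: μ = v²r = (3.962)² × 18350 = 2.88048×10^5 km³/s².
Transfer-ellipse semi-major axis a_t = (r₁ + r₂)/2 = (18350 + 1.100×10^5)/2 = 64175 km.
Circular speed at r = 18350 km: v_c = √(μ/r) = 3.962 km/s.
Vis-viva on the transfer ellipse at r = 18350 km gives v_t = √[μ(2/r − 1/a_t)] = 5.187 km/s.
Δv₁ = |v_t − v_c| = |5.187 − 3.962| = 1.225 km/s.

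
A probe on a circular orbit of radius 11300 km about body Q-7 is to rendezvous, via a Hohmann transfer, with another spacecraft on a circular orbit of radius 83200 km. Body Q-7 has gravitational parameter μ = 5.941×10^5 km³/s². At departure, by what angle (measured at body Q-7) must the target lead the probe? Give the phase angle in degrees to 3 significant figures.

φ = 103°

Transfer-ellipse semi-major axis a_t = (r₁ + r₂)/2 = (11300 + 83200)/2 = 47250 km.
Transfer time t = π√(a_t³/μ) = 41862 s.
Target angular speed ω₂ = √(μ/r₂³) = 3.2118×10^-5 rad/s.
Angle swept by the target during transfer: ω₂·t = 1.34452 rad = 77.04°.
Arrival is 180° from departure on the ellipse, so φ = 180° − 77.04° = 103°.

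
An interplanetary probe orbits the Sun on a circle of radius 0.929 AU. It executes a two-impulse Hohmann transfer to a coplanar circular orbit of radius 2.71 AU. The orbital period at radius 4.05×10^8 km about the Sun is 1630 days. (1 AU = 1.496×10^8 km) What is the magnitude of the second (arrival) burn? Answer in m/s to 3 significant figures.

Δv₂ = 5160 m/s

From Kepler's third law T² = 4π²r³/μ at r = 4.05×10^8 km, T = 1630 days = 1630 × 86400 s = 1.40832×10^8 s: μ = 4π²r³/T² = 1.32228×10^11 km³/s².
In km: r₁ = 0.929 × 1.496×10^8 = 1.389784×10^8 km; r₂ = 2.71 × 1.496×10^8 = 4.05416×10^8 km.
Transfer-ellipse semi-major axis a_t = (r₁ + r₂)/2 = (1.389784×10^8 + 4.05416×10^8)/2 = 2.721972×10^8 km.
Circular speed at r = 4.05416×10^8 km: v_c = √(μ/r) = 18.060 km/s.
Transfer-orbit speed at the same r (vis-viva, a = a_t): v_t = √[μ(2/r − 1/a_t)] = 12.905 km/s.
Δv₂ = |v_t − v_c| = |12.905 − 18.060| = 5.155 km/s.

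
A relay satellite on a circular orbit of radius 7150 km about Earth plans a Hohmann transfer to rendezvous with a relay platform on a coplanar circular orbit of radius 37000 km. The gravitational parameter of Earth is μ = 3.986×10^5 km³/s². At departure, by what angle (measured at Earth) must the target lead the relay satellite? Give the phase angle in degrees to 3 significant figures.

φ = 97.0°

Semi-major axis of the transfer orbit: a_t = (7150 + 37000)/2 = 22075 km.
The half-period of the transfer ellipse is t = π√(a_t³/μ) = 16320.5 s.
The target's mean motion on its circular orbit is ω₂ = √(μ/r₂³) = 8.87087×10^-5 rad/s.
Angle swept by the target during transfer: ω₂·t = 1.44777 rad = 82.951°.
The relay satellite traverses 180° on the transfer ellipse, so the target must lead by 180° − 82.951° = 97.0°.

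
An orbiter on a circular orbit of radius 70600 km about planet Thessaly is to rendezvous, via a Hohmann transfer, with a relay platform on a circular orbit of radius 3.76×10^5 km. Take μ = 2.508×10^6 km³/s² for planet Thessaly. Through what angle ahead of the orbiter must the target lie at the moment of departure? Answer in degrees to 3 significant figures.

Semi-major axis of the transfer orbit: a_t = (70600 + 3.760×10^5)/2 = 2.233×10^5 km.
The half-period of the transfer ellipse is t = π√(a_t³/μ) = 2.0932×10^5 s.
The target's mean motion on its circular orbit is ω₂ = √(μ/r₂³) = 6.8688×10^-6 rad/s.
Angle swept by the target during transfer: ω₂·t = 1.4378 rad = 82.38°.
The orbiter traverses 180° on the transfer ellipse, so the target must lead by 180° − 82.38° = 97.6°.

φ = 97.6°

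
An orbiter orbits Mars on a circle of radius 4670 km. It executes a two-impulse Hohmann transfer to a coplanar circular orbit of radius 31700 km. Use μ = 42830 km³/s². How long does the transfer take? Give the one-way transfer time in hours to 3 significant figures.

t = 10.3 hours

Transfer-ellipse semi-major axis a_t = (r₁ + r₂)/2 = (4670 + 31700)/2 = 18185 km.
By Kepler's third law the transfer-orbit period is T = 2π√(a_t³/μ), so t = T/2 = 37230 s.
Converting: 37230 s ÷ 3600 s/hour = 10.3 hours.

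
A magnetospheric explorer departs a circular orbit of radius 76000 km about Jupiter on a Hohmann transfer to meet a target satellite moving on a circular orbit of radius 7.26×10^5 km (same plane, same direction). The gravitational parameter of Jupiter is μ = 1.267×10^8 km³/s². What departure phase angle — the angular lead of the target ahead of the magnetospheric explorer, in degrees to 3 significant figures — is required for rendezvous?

Semi-major axis of the transfer orbit: a_t = (76000 + 7.260×10^5)/2 = 4.010×10^5 km.
Transfer time t = π√(a_t³/μ) = 70873 s.
Target angular speed ω₂ = √(μ/r₂³) = 1.8196×10^-5 rad/s.
Angle swept by the target during transfer: ω₂·t = 1.2896 rad = 73.89°.
The magnetospheric explorer traverses 180° on the transfer ellipse, so the target must lead by 180° − 73.89° = 106°.

φ = 106°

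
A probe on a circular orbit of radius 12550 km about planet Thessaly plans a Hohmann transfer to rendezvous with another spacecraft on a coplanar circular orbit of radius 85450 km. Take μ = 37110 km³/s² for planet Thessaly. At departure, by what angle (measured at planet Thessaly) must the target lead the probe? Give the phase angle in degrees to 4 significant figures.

Semi-major axis of the transfer orbit: a_t = (12550 + 85450)/2 = 49000 km.
The half-period of the transfer ellipse is t = π√(a_t³/μ) = 1.7689×10^5 s.
Target angular speed ω₂ = √(μ/r₂³) = 7.7122×10^-6 rad/s.
Angle swept by the target during transfer: ω₂·t = 1.3642 rad = 78.16°.
Arrival is 180° from departure on the ellipse, so φ = 180° − 78.16° = 101.8°.

φ = 101.8°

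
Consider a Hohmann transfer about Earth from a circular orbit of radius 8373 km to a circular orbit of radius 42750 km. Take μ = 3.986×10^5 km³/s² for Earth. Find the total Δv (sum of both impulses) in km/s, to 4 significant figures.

Δv = 3.329 km/s

Transfer-ellipse semi-major axis a_t = (r₁ + r₂)/2 = (8373 + 42750)/2 = 25561.5 km.
Circular speed at r₁: v₁ = √(μ/r₁) = √(3.986×10^5/8373) = 6.900 km/s.
Transfer-orbit speed at r₁ (vis-viva): v_p = √[μ(2/r₁ − 1/a_t)] = 8.923 km/s.
First burn Δv₁ = |v_p − v₁| = 2.023 km/s.
At r₂, v₂ = √(μ/r₂) = 3.054 km/s.
Transfer-orbit speed at r₂: v_a = √[μ(2/r₂ − 1/a_t)] = 1.748 km/s.
Second burn Δv₂ = |v₂ − v_a| = 1.306 km/s.
Δv = Δv₁ + Δv₂ = 2.023 + 1.306 = 3.329 km/s.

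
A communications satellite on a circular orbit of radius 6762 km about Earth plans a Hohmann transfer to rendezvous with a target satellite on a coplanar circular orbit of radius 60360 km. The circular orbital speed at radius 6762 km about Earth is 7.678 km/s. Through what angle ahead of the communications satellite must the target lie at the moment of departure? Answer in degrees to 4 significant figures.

φ = 105.4°

From the circular-orbit relation v² = μ/r at r = 6762 km: μ = v²r = (7.678)² × 6762 = 3.98631×10^5 km³/s².
The Hohmann ellipse has a_t = (r₁ + r₂)/2 = 33561 km.
Transfer time t = π√(a_t³/μ) = 30590 s.
Target angular speed ω₂ = √(μ/r₂³) = 4.258×10^-5 rad/s.
Angle swept by the target during transfer: ω₂·t = 1.3025 rad = 74.63°.
The communications satellite traverses 180° on the transfer ellipse, so the target must lead by 180° − 74.63° = 105.4°.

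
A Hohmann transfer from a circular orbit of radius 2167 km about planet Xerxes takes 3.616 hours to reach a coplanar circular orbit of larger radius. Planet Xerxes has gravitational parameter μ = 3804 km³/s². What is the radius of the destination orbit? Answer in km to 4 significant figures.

r₂ = 5887 km

Transfer time t = 3.616 hours = 13017.6 s, and t = π√(a_t³/μ).
So a_t = (μ t²/π²)^(1/3) = (3804 × (13017.6)² / π²)^(1/3) = 4027.2 km.
Since a_t = (r₁ + r₂)/2, r₂ = 2a_t − r₁ = 2×4027.2 − 2167 = 5887.4 km.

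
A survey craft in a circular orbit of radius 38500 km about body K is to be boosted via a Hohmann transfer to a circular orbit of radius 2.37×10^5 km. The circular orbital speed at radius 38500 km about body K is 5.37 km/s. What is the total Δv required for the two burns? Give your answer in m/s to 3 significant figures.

Δv = 2690 m/s

From the circular-orbit relation v² = μ/r at r = 38500 km: μ = v²r = (5.37)² × 38500 = 1.11022×10^6 km³/s².
Transfer-ellipse semi-major axis a_t = (r₁ + r₂)/2 = (38500 + 2.370×10^5)/2 = 1.3775×10^5 km.
At r₁ the circular-orbit speed is v₁ = √(μ/r₁) = 5.370 km/s.
On the transfer ellipse at r₁, vis-viva gives v_p = √[μ(2/r₁ − 1/a_t)] = 7.044 km/s.
First burn Δv₁ = |v_p − v₁| = 1.674 km/s.
At r₂, v₂ = √(μ/r₂) = 2.164 km/s.
Transfer-orbit speed at r₂: v_a = √[μ(2/r₂ − 1/a_t)] = 1.144 km/s.
Second burn Δv₂ = |v₂ − v_a| = 1.020 km/s.
Total Δv = Δv₁ + Δv₂ = 2.694 km/s.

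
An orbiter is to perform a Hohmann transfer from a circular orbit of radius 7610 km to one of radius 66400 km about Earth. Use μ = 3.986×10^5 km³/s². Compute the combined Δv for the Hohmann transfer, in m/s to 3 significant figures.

Δv = 3800 m/s

Semi-major axis of the transfer orbit: a_t = (7610 + 66400)/2 = 37005 km.
At r₁ the circular-orbit speed is v₁ = √(μ/r₁) = 7.2373 km/s.
On the transfer ellipse at r₁, vis-viva gives v_p = √[μ(2/r₁ − 1/a_t)] = 9.6946 km/s.
First burn Δv₁ = |v_p − v₁| = 2.457 km/s.
At r₂, v₂ = √(μ/r₂) = 2.450 km/s.
Transfer-orbit speed at r₂: v_a = √[μ(2/r₂ − 1/a_t)] = 1.111 km/s.
Second burn Δv₂ = |v₂ − v_a| = 1.339 km/s.
Δv = Δv₁ + Δv₂ = 2.457 + 1.339 = 3.796 km/s.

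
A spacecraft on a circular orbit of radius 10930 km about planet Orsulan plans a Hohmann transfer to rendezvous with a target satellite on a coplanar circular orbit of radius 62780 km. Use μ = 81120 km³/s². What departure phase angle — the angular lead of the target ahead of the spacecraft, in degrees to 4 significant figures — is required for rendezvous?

Semi-major axis of the transfer orbit: a_t = (10930 + 62780)/2 = 36855 km.
Transfer time t = π√(a_t³/μ) = 78040 s.
The target's mean motion on its circular orbit is ω₂ = √(μ/r₂³) = 1.811×10^-5 rad/s.
Angle swept by the target during transfer: ω₂·t = 1.413 rad = 80.96°.
Arrival is 180° from departure on the ellipse, so φ = 180° − 80.96° = 99.04°.

φ = 99.04°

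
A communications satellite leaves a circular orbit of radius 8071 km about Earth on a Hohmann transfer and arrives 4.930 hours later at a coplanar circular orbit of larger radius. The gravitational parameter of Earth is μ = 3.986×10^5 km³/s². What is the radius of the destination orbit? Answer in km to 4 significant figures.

r₂ = 38620 km

Transfer time t = 4.930 hours = 17748 s, and t = π√(a_t³/μ).
So a_t = (μ t²/π²)^(1/3) = (3.986×10^5 × (17748)² / π²)^(1/3) = 23344 km.
Since a_t = (r₁ + r₂)/2, r₂ = 2a_t − r₁ = 2×23344 − 8071 = 38617 km.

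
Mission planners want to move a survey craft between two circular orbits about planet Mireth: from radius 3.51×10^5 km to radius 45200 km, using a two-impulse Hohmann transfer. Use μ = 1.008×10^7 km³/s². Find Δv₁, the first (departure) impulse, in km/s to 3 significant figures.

Transfer-ellipse semi-major axis a_t = (r₁ + r₂)/2 = (3.510×10^5 + 45200)/2 = 1.981×10^5 km.
On the circular orbit at r = 3.510×10^5 km, v_c = √(μ/r) = 5.359 km/s.
Vis-viva on the transfer ellipse at r = 3.510×10^5 km gives v_t = √[μ(2/r − 1/a_t)] = 2.560 km/s.
Δv₁ = |v_t − v_c| = |2.560 − 5.359| = 2.799 km/s.

Δv₁ = 2.80 km/s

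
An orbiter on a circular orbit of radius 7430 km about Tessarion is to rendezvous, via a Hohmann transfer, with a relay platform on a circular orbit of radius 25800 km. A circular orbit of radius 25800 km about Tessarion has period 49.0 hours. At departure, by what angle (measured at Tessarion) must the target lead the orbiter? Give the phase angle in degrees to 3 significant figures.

φ = 87.0°

From Kepler's third law T² = 4π²r³/μ at r = 25800 km, T = 49.0 hours = 49.0 × 3600 s = 1.764×10^5 s: μ = 4π²r³/T² = 21788.2 km³/s².
The Hohmann ellipse has a_t = (r₁ + r₂)/2 = 16615 km.
The half-period of the transfer ellipse is t = π√(a_t³/μ) = 45581.6 s.
The target's mean motion on its circular orbit is ω₂ = √(μ/r₂³) = 3.56190×10^-5 rad/s.
Angle swept by the target during transfer: ω₂·t = 1.62357 rad = 93.02°.
The orbiter traverses 180° on the transfer ellipse, so the target must lead by 180° − 93.02° = 87.0°.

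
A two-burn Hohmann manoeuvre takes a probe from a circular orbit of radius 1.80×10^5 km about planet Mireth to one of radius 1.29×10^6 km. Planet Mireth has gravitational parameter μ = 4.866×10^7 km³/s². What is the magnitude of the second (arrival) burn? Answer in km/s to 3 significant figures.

Δv₂ = 3.10 km/s

Semi-major axis of the transfer orbit: a_t = (1.800×10^5 + 1.290×10^6)/2 = 7.350×10^5 km.
Circular speed at r = 1.290×10^6 km: v_c = √(μ/r) = 6.1417 km/s.
Transfer-orbit speed at the same r (vis-viva, a = a_t): v_t = √[μ(2/r − 1/a_t)] = 3.0394 km/s.
Δv₂ = |v_t − v_c| = |3.0394 − 6.1417| = 3.102 km/s.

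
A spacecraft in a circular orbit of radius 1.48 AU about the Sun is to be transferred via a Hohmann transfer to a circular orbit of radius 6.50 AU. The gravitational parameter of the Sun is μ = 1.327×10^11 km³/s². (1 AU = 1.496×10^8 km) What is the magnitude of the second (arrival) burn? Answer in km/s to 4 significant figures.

Δv₂ = 4.567 km/s

In km: r₁ = 1.48 × 1.496×10^8 = 2.21408×10^8 km; r₂ = 6.50 × 1.496×10^8 = 9.724×10^8 km.
The Hohmann ellipse has a_t = (r₁ + r₂)/2 = 5.96904×10^8 km.
On the circular orbit at r = 9.724×10^8 km, v_c = √(μ/r) = 11.682 km/s.
Transfer-orbit speed at the same r (vis-viva, a = a_t): v_t = √[μ(2/r − 1/a_t)] = 7.1147 km/s.
Δv₂ = |v_t − v_c| = |7.1147 − 11.682| = 4.567 km/s.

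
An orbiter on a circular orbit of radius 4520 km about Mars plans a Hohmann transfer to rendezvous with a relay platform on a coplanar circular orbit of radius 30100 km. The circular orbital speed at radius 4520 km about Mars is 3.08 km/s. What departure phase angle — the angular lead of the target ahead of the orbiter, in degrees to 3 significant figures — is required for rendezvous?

φ = 102°

From the circular-orbit relation v² = μ/r at r = 4520 km: μ = v²r = (3.08)² × 4520 = 42878.5 km³/s².
Transfer-ellipse semi-major axis a_t = (r₁ + r₂)/2 = (4520 + 30100)/2 = 17310 km.
Transfer time t = π√(a_t³/μ) = 34552.2 s.
The target's mean motion on its circular orbit is ω₂ = √(μ/r₂³) = 3.96525×10^-5 rad/s.
Angle swept by the target during transfer: ω₂·t = 1.37008 rad = 78.4998°.
Arrival is 180° from departure on the ellipse, so φ = 180° − 78.4998° = 102°.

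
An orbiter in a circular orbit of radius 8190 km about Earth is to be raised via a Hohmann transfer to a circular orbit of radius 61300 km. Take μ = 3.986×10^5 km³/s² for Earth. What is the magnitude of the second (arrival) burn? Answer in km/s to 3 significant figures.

Transfer-ellipse semi-major axis a_t = (r₁ + r₂)/2 = (8190 + 61300)/2 = 34745 km.
On the circular orbit at r = 61300 km, v_c = √(μ/r) = 2.550 km/s.
Vis-viva on the transfer ellipse at r = 61300 km gives v_t = √[μ(2/r − 1/a_t)] = 1.238 km/s.
Δv₂ = |v_t − v_c| = |1.238 − 2.550| = 1.312 km/s.

Δv₂ = 1.31 km/s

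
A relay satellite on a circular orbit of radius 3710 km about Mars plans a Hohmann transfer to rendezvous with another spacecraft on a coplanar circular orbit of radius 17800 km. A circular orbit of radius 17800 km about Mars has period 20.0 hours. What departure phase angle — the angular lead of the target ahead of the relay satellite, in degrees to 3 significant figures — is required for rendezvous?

φ = 95.5°

From Kepler's third law T² = 4π²r³/μ at r = 17800 km, T = 20.0 hours = 20.0 × 3600 s = 72000 s: μ = 4π²r³/T² = 42949.2 km³/s².
Semi-major axis of the transfer orbit: a_t = (3710 + 17800)/2 = 10755 km.
The half-period of the transfer ellipse is t = π√(a_t³/μ) = 16908 s.
Target angular speed ω₂ = √(μ/r₂³) = 8.7266×10^-5 rad/s.
Angle swept by the target during transfer: ω₂·t = 1.4755 rad = 84.54°.
The relay satellite traverses 180° on the transfer ellipse, so the target must lead by 180° − 84.54° = 95.5°.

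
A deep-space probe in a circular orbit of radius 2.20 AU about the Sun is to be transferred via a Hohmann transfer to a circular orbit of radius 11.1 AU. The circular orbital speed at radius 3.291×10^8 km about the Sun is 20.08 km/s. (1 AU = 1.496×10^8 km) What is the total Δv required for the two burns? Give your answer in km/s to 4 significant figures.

From the circular-orbit relation v² = μ/r at r = 3.291×10^8 km: μ = v²r = (20.08)² × 3.291×10^8 = 1.32695×10^11 km³/s².
In km: r₁ = 2.20 × 1.496×10^8 = 3.2912×10^8 km; r₂ = 11.1 × 1.496×10^8 = 1.66056×10^9 km.
Transfer-ellipse semi-major axis a_t = (r₁ + r₂)/2 = (3.2912×10^8 + 1.66056×10^9)/2 = 9.9484×10^8 km.
Circular speed at r₁: v₁ = √(μ/r₁) = √(1.32695×10^11/3.2912×10^8) = 20.07939 km/s.
Transfer-orbit speed at r₁ (vis-viva equation): v_p = √[μ(2/r₁ − 1/a_t)] = 25.94186 km/s.
First burn Δv₁ = |v_p − v₁| = 5.862 km/s.
Circular speed at r₂: v₂ = √(μ/r₂) = 8.9392 km/s.
Transfer-orbit speed at r₂: v_a = √[μ(2/r₂ − 1/a_t)] = 5.1416 km/s.
Second burn Δv₂ = |v₂ − v_a| = 3.798 km/s.
Δv = Δv₁ + Δv₂ = 5.862 + 3.798 = 9.660 km/s.

Δv = 9.660 km/s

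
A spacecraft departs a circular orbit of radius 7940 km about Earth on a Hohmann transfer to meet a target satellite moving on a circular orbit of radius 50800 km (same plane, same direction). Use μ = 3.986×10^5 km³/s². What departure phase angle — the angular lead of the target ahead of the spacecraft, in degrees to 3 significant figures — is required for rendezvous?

Semi-major axis of the transfer orbit: a_t = (7940 + 50800)/2 = 29370 km.
The half-period of the transfer ellipse is t = π√(a_t³/μ) = 25050 s.
Target angular speed ω₂ = √(μ/r₂³) = 5.514×10^-5 rad/s.
Angle swept by the target during transfer: ω₂·t = 1.381 rad = 79.13°.
Arrival is 180° from departure on the ellipse, so φ = 180° − 79.13° = 101°.

φ = 101°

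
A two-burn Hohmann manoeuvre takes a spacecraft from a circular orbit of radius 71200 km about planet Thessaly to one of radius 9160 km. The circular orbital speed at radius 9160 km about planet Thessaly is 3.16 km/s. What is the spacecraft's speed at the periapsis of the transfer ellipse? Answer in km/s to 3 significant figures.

v = 4.21 km/s

From the circular-orbit relation v² = μ/r at r = 9160 km: μ = v²r = (3.16)² × 9160 = 91468.1 km³/s².
The Hohmann ellipse has a_t = (r₁ + r₂)/2 = 40180 km.
At periapsis, r = 9160 km.
From the vis-viva equation, v = √[μ(2/r − 1/a_t)] = 4.207 km/s.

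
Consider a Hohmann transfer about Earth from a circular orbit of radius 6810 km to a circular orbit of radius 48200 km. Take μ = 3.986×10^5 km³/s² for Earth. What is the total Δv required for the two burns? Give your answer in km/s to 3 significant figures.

Semi-major axis of the transfer orbit: a_t = (6810 + 48200)/2 = 27505 km.
Circular speed at r₁: v₁ = √(μ/r₁) = √(3.986×10^5/6810) = 7.6506 km/s.
Transfer-orbit speed at r₁ (v² = μ(2/r − 1/a)): v_p = √[μ(2/r₁ − 1/a_t)] = 10.128 km/s.
First burn Δv₁ = |v_p − v₁| = 2.477 km/s.
Circular speed at r₂: v₂ = √(μ/r₂) = 2.876 km/s.
Transfer-orbit speed at r₂: v_a = √[μ(2/r₂ − 1/a_t)] = 1.431 km/s.
Second burn Δv₂ = |v₂ − v_a| = 1.445 km/s.
Total Δv = Δv₁ + Δv₂ = 3.922 km/s.

Δv = 3.92 km/s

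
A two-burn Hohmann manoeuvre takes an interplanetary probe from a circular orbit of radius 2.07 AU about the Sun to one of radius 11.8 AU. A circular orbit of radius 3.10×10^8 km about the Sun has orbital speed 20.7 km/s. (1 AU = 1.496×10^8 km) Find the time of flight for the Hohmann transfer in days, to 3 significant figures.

t = 3330 days

From the circular-orbit relation v² = μ/r at r = 3.10×10^8 km: μ = v²r = (20.7)² × 3.10×10^8 = 1.32832×10^11 km³/s².
In km: r₁ = 2.07 × 1.496×10^8 = 3.09672×10^8 km; r₂ = 11.8 × 1.496×10^8 = 1.76528×10^9 km.
Semi-major axis of the transfer orbit: a_t = (3.09672×10^8 + 1.76528×10^9)/2 = 1.037476×10^9 km.
Half the transfer-orbit period gives t = π√(a_t³/μ) = 2.880×10^8 s.
Converting: 2.880×10^8 s ÷ 86400 s/day = 3330 days.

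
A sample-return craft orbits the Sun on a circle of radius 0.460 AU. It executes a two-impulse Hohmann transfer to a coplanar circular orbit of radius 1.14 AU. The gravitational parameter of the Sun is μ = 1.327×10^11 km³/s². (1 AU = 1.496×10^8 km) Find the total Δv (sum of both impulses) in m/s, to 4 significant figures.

In km: r₁ = 0.460 × 1.496×10^8 = 6.8816×10^7 km; r₂ = 1.14 × 1.496×10^8 = 1.70544×10^8 km.
Transfer-ellipse semi-major axis a_t = (r₁ + r₂)/2 = (6.8816×10^7 + 1.70544×10^8)/2 = 1.1968×10^8 km.
Circular speed at r₁: v₁ = √(μ/r₁) = √(1.327×10^11/6.8816×10^7) = 43.913 km/s.
On the transfer ellipse at r₁, v² = μ(2/r − 1/a) gives v_p = √[μ(2/r₁ − 1/a_t)] = 52.420 km/s.
First burn Δv₁ = |v_p − v₁| = 8.507 km/s.
At r₂, v₂ = √(μ/r₂) = 27.894 km/s.
Transfer-orbit speed at r₂: v_a = √[μ(2/r₂ − 1/a_t)] = 21.152 km/s.
Second burn Δv₂ = |v₂ − v_a| = 6.742 km/s.
Total Δv = Δv₁ + Δv₂ = 15.25 km/s.

Δv = 15250 m/s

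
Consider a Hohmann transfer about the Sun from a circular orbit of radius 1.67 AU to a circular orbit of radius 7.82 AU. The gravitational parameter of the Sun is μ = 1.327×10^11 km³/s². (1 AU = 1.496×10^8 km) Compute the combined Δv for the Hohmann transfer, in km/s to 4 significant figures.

Δv = 10.87 km/s

In km: r₁ = 1.67 × 1.496×10^8 = 2.49832×10^8 km; r₂ = 7.82 × 1.496×10^8 = 1.169872×10^9 km.
Transfer-ellipse semi-major axis a_t = (r₁ + r₂)/2 = (2.49832×10^8 + 1.169872×10^9)/2 = 7.09852×10^8 km.
At r₁ the circular-orbit speed is v₁ = √(μ/r₁) = 23.05 km/s.
On the transfer ellipse at r₁, v² = μ(2/r − 1/a) gives v_p = √[μ(2/r₁ − 1/a_t)] = 29.59 km/s.
First burn Δv₁ = |v_p − v₁| = 6.540 km/s.
Circular speed at r₂: v₂ = √(μ/r₂) = 10.65 km/s.
Transfer-orbit speed at r₂: v_a = √[μ(2/r₂ − 1/a_t)] = 6.318 km/s.
Second burn Δv₂ = |v₂ − v_a| = 4.332 km/s.
Δv = Δv₁ + Δv₂ = 6.540 + 4.332 = 10.87 km/s.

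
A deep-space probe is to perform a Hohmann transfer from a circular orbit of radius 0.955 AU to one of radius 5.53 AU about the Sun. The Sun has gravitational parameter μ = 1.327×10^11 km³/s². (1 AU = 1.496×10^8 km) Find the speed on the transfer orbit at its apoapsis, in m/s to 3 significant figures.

v = 6870 m/s

In km: r₁ = 0.955 × 1.496×10^8 = 1.42868×10^8 km; r₂ = 5.53 × 1.496×10^8 = 8.27288×10^8 km.
Semi-major axis of the transfer orbit: a_t = (1.42868×10^8 + 8.27288×10^8)/2 = 4.85078×10^8 km.
At apoapsis, r = 8.27288×10^8 km.
Vis-viva: v = √[μ(2/r − 1/a_t)] = √[1.327×10^11 × (2/8.27288×10^8 − 1/4.85078×10^8)] = 6.873 km/s.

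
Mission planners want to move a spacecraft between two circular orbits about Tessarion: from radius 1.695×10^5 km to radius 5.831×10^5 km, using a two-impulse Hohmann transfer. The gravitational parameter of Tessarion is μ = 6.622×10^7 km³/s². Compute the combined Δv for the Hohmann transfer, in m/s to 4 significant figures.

The Hohmann ellipse has a_t = (r₁ + r₂)/2 = 3.763×10^5 km.
At r₁ the circular-orbit speed is v₁ = √(μ/r₁) = 19.7656 km/s.
Transfer-orbit speed at r₁ (v² = μ(2/r − 1/a)): v_p = √[μ(2/r₁ − 1/a_t)] = 24.6045 km/s.
First burn Δv₁ = |v_p − v₁| = 4.839 km/s.
Circular speed at r₂: v₂ = √(μ/r₂) = 10.6567 km/s.
Transfer-orbit speed at r₂: v_a = √[μ(2/r₂ − 1/a_t)] = 7.15222 km/s.
Second burn Δv₂ = |v₂ − v_a| = 3.504 km/s.
Total Δv = Δv₁ + Δv₂ = 8.343 km/s.

Δv = 8343 m/s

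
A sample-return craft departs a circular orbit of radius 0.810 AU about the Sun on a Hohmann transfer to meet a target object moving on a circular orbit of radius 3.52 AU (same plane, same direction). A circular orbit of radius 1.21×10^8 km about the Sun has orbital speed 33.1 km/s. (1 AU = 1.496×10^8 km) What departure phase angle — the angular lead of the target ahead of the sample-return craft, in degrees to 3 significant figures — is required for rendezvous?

φ = 93.2°

From the circular-orbit relation v² = μ/r at r = 1.21×10^8 km: μ = v²r = (33.1)² × 1.21×10^8 = 1.32569×10^11 km³/s².
In km: r₁ = 0.810 × 1.496×10^8 = 1.21176×10^8 km; r₂ = 3.52 × 1.496×10^8 = 5.26592×10^8 km.
Transfer-ellipse semi-major axis a_t = (r₁ + r₂)/2 = (1.21176×10^8 + 5.26592×10^8)/2 = 3.23884×10^8 km.
Transfer time t = π√(a_t³/μ) = 5.0294×10^7 s.
Target angular speed ω₂ = √(μ/r₂³) = 3.0131×10^-8 rad/s.
Angle swept by the target during transfer: ω₂·t = 1.5154 rad = 86.83°.
The sample-return craft traverses 180° on the transfer ellipse, so the target must lead by 180° − 86.83° = 93.2°.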